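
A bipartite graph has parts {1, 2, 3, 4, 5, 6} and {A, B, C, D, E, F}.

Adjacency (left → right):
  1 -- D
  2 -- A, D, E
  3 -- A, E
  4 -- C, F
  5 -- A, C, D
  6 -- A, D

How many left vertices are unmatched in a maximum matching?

1

A valid assignment of size 5: 1–D, 2–A, 3–E, 4–F, 5–C.
The set {1, 2, 3, 6} has only 3 neighbours ({A, D, E}), so by Hall's theorem at most 5 of the 6 left vertices can be matched.
That matches 5 of the 6, leaving 1 unmatched; no matching can do better.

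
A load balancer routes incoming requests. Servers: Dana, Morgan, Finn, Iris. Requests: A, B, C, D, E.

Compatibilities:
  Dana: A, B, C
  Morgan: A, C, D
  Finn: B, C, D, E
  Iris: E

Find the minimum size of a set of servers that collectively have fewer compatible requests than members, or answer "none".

none

A matching saturating every server exists, for instance Dana→C, Morgan→D, Finn→B, Iris→E.
By Hall's marriage theorem, this means |N(S)| ≥ |S| for every subset S, so no violating subset exists.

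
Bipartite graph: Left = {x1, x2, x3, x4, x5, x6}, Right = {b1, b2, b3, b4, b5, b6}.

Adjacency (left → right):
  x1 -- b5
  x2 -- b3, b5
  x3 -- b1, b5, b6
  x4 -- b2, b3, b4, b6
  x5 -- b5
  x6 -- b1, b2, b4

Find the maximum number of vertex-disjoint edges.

One maximum matching: x1–b5, x2–b3, x3–b1, x4–b6, x6–b4.
The set {x1, x5} has only 1 neighbour ({b5}), so by Hall's theorem at most 5 of the 6 left vertices can be matched.

5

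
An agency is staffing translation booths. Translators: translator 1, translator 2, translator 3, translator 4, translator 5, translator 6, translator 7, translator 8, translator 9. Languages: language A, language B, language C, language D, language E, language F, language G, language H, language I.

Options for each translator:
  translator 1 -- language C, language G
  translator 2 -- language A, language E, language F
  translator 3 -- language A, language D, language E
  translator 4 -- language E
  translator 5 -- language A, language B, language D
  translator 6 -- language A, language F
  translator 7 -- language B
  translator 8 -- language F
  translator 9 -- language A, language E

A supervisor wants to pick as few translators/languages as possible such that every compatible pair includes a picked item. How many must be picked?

6

{translator 1, language A, language B, language D, language E, language F} is a vertex cover of size 6: every edge has an endpoint in this set.
No smaller cover exists because translator 1–language G, translator 2–language A, translator 3–language D, translator 4–language E, translator 5–language B, translator 6–language F is a matching of size 6, and a cover must include an endpoint of each of these disjoint edges (König's theorem).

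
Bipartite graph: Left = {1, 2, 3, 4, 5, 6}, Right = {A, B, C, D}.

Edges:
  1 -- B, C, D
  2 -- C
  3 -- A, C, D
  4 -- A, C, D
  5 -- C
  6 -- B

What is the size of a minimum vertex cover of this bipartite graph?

4

A maximum matching has 4 edges (e.g. 1–B, 2–C, 3–A, 4–D).
By König's theorem the minimum vertex cover has the same size. One such cover is {A, B, C, D}.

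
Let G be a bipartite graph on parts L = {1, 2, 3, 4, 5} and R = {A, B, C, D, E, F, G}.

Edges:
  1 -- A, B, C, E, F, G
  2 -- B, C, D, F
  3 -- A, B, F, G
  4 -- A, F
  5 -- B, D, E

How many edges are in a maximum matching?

5

A valid assignment of size 5: 1→E, 2→F, 3→G, 4→A, 5→B.
All 5 left vertices are matched, so no larger matching exists.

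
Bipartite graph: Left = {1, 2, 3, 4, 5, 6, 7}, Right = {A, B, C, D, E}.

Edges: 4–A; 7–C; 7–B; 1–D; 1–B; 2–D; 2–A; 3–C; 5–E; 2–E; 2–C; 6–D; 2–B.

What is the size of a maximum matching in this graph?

5

For example, pair 1-D, 2-B, 3-C, 4-A, 5-E.
The set {1, 2, 3, 4, 5, 6, 7} has only 5 neighbours ({A, B, C, D, E}), so by Hall's theorem at most 5 of the 7 left vertices can be matched.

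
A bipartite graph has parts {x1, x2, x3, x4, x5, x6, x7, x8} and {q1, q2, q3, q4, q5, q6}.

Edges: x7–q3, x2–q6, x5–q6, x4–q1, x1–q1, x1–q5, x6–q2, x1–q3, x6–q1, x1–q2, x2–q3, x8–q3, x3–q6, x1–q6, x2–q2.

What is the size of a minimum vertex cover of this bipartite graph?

The 5 edges x1–q5, x2–q3, x3–q6, x4–q1, x6–q2 form a matching, so any vertex cover needs at least 5 vertices (one per matched edge).
Conversely {x1, q1, q2, q3, q6} meets every edge and has exactly 5 vertices, so 5 is optimal.

5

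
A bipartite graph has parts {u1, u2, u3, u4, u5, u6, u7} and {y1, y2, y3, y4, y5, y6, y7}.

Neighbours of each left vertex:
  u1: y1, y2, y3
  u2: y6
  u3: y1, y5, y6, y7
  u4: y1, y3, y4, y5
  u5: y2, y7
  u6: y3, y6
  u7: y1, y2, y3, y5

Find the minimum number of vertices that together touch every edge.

The 7 edges u1–y2, u2–y6, u3–y5, u4–y4, u5–y7, u6–y3, u7–y1 form a matching, so any vertex cover needs at least 7 vertices (one per matched edge).
Conversely {u1, u2, u3, u4, u5, u6, u7} meets every edge and has exactly 7 vertices, so 7 is optimal.

7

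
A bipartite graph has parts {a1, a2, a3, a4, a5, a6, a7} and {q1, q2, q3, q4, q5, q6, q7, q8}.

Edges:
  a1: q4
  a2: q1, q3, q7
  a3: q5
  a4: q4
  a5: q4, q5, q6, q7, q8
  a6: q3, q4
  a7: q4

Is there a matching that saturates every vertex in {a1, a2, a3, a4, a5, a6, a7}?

No

The set {a1, a4, a7} has only 1 neighbour ({q4}), so by Hall's theorem at most 5 of the 7 left vertices can be matched.
Hence no matching covers every left vertex.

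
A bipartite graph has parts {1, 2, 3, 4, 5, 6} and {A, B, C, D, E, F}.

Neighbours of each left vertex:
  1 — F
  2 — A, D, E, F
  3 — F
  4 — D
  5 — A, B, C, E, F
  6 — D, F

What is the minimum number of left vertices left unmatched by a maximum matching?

A valid assignment of size 4: 1–F, 2–E, 4–D, 5–A.
The set {1, 3, 4, 6} has only 2 neighbours ({D, F}), so by Hall's theorem at most 4 of the 6 left vertices can be matched.
That matches 4 of the 6, leaving 2 unmatched; no matching can do better.

2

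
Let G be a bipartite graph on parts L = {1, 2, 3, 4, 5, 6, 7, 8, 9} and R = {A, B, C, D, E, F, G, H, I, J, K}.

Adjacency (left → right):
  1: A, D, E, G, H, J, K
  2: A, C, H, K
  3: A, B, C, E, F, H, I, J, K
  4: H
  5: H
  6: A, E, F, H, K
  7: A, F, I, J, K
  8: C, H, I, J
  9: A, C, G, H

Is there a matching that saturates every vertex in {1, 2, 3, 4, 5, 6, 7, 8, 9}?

The set {4, 5} has only 1 neighbour ({H}), so by Hall's theorem at most 8 of the 9 left vertices can be matched.
Hence no matching covers every left vertex.

No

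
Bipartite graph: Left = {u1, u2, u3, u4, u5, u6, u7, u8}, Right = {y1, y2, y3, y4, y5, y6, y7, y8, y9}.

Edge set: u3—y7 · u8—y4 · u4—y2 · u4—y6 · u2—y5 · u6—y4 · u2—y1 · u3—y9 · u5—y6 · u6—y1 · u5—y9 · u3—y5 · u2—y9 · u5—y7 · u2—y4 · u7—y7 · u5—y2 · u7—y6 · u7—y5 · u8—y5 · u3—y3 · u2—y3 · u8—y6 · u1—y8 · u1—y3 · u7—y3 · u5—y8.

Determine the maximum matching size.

8

One maximum matching: u1→y8, u2→y9, u3→y7, u4→y2, u5→y6, u6→y1, u7→y3, u8→y4.
All 8 left vertices are matched, so no larger matching exists.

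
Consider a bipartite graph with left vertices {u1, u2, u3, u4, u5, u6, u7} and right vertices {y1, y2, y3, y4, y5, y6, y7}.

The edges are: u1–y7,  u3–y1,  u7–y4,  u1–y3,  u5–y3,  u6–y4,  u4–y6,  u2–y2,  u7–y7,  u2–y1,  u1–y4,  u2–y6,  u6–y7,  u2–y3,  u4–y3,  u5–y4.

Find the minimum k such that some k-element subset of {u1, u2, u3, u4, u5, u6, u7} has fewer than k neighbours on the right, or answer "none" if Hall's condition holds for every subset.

4

Take S = {u1, u5, u6, u7}. Its neighbourhood is {y3, y4, y7}, so |N(S)| = 3 < |S| = 4.
Every subset of size less than 4 has at least as many neighbours as members, so 4 is the minimum.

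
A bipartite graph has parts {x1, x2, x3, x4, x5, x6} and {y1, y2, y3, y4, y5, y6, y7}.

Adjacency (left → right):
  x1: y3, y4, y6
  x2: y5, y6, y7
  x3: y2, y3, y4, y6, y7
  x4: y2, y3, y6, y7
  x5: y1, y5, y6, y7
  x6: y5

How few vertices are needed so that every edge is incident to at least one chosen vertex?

The 6 edges x1–y4, x2–y7, x3–y6, x4–y3, x5–y1, x6–y5 form a matching, so any vertex cover needs at least 6 vertices (one per matched edge).
Conversely {x1, x2, x3, x4, x5, x6} meets every edge and has exactly 6 vertices, so 6 is optimal.

6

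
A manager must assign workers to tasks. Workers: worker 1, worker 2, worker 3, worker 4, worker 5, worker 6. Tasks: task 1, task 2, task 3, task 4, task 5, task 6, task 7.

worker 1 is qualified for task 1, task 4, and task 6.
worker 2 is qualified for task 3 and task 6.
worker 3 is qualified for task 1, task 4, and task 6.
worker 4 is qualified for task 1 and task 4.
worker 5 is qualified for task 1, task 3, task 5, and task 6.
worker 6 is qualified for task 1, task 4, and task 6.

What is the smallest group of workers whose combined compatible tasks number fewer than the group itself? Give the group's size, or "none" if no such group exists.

4

Take S = {worker 1, worker 3, worker 4, worker 6}. Its neighbourhood is {task 1, task 4, task 6}, so |N(S)| = 3 < |S| = 4.
Every subset of size less than 4 has at least as many neighbours as members, so 4 is the minimum.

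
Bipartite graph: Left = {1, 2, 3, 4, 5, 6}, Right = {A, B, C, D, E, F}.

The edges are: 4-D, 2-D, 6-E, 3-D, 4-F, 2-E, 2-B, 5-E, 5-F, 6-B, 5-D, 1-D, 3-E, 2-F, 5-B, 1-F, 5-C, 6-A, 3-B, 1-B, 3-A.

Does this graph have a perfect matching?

Yes

For example, pair 1→F, 2→E, 3→A, 4→D, 5→C, 6→B.
All 6 left vertices are covered.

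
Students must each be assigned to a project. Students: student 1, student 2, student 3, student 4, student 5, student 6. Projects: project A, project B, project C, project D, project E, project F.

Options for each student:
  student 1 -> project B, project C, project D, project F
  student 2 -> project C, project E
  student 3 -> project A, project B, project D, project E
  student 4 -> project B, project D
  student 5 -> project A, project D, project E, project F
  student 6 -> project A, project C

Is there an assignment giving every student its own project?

Yes

A valid assignment of size 6: student 1–project F, student 2–project E, student 3–project B, student 4–project D, student 5–project A, student 6–project C.
Every student is matched, so this is a perfect matching.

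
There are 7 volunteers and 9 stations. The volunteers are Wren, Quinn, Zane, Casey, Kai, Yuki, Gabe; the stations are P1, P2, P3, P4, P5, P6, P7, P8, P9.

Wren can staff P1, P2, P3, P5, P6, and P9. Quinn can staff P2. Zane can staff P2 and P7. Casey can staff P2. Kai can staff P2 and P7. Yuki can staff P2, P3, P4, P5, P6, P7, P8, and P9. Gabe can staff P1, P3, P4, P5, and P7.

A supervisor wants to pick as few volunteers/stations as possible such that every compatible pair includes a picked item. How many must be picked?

A maximum matching has 5 edges (e.g. Wren–P3, Quinn–P2, Zane–P7, Yuki–P8, Gabe–P1).
By König's theorem the minimum vertex cover has the same size. One such cover is {Wren, Yuki, Gabe, P2, P7}.

5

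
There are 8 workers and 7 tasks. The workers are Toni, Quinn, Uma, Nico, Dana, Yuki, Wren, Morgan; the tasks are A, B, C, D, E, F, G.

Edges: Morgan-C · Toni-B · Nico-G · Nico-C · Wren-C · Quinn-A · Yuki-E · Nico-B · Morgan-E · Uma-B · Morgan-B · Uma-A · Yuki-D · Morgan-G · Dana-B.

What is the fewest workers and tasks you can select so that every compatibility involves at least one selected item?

6

The 6 edges Toni–B, Quinn–A, Nico–G, Yuki–D, Wren–C, Morgan–E form a matching, so any vertex cover needs at least 6 vertices (one per matched edge).
Conversely {Nico, Yuki, Wren, Morgan, A, B} meets every edge and has exactly 6 vertices, so 6 is optimal.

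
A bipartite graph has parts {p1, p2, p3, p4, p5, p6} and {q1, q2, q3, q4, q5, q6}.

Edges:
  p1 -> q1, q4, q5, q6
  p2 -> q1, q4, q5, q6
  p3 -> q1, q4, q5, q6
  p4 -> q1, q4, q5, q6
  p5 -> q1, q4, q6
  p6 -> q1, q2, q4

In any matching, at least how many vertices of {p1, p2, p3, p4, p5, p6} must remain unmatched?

One maximum matching: p1-q1, p2-q5, p3-q4, p4-q6, p6-q2.
The set {p1, p2, p3, p4, p5} has only 4 neighbours ({q1, q4, q5, q6}), so by Hall's theorem at most 5 of the 6 left vertices can be matched.
That matches 5 of the 6, leaving 1 unmatched; no matching can do better.

1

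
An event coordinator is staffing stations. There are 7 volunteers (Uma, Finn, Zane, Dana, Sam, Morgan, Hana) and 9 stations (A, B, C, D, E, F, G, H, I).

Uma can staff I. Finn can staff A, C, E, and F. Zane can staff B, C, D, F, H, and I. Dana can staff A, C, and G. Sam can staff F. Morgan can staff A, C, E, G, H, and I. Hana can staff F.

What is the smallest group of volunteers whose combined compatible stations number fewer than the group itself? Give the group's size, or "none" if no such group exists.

Take S = {Sam, Hana}. Its neighbourhood is {F}, so |N(S)| = 1 < |S| = 2.
No single vertex violates Hall's condition since each has at least one neighbour, so 2 is the minimum.

2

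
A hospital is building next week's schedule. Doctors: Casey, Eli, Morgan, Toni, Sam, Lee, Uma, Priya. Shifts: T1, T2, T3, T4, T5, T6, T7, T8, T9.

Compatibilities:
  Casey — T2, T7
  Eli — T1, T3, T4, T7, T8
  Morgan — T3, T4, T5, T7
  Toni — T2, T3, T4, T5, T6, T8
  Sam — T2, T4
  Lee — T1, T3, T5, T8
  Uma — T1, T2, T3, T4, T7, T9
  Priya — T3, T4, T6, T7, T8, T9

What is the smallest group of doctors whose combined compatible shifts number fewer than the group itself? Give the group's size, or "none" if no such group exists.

A matching saturating every doctor exists, for instance Casey→T2, Eli→T8, Morgan→T5, Toni→T6, Sam→T4, Lee→T1, Uma→T3, Priya→T7.
By Hall's marriage theorem, this means |N(S)| ≥ |S| for every subset S, so no violating subset exists.

none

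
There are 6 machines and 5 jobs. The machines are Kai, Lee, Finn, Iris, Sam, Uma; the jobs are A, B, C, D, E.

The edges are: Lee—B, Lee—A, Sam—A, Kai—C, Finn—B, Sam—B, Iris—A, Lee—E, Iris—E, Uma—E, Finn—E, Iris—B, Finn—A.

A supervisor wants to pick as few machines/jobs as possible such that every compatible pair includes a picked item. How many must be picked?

A maximum matching has 4 edges (e.g. Kai–C, Lee–A, Finn–E, Iris–B).
By König's theorem the minimum vertex cover has the same size. One such cover is {Kai, A, B, E}.

4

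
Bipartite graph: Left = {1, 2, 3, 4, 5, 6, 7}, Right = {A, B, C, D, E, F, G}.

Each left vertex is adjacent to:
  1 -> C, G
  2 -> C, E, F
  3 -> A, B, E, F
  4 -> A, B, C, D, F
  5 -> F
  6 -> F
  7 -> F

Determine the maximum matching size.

One maximum matching: 1→C, 2→E, 3→B, 4→A, 5→F.
The set {5, 6, 7} has only 1 neighbour ({F}), so by Hall's theorem at most 5 of the 7 left vertices can be matched.

5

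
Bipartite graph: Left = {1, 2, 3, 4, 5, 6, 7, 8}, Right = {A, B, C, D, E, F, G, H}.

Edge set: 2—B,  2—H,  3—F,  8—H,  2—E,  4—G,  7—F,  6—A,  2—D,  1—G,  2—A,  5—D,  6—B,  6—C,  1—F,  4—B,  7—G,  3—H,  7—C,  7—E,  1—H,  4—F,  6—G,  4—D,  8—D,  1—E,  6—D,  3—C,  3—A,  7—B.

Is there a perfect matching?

A valid assignment of size 8: 1→E, 2→A, 3→C, 4→F, 5→D, 6→G, 7→B, 8→H.
Every left vertex is matched, so this is a perfect matching.

Yes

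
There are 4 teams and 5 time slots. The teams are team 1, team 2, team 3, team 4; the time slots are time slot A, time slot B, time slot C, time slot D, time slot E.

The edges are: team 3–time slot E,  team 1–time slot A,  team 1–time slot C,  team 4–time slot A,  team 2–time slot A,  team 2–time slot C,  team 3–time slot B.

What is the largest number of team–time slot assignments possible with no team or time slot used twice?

For example, pair team 1-time slot C, team 2-time slot A, team 3-time slot B.
The set {team 1, team 2, team 4} has only 2 neighbours ({time slot A, time slot C}), so by Hall's theorem at most 3 of the 4 teams can be matched.

3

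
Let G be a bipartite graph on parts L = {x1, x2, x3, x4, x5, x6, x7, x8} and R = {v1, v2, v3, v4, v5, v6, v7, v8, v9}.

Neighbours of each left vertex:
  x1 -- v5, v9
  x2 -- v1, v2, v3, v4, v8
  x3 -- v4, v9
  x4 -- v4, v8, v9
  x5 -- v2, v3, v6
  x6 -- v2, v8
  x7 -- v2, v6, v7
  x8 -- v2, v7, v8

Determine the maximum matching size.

For example, pair x1–v5, x2–v3, x3–v9, x4–v4, x5–v6, x6–v8, x7–v7, x8–v2.
This saturates every left vertex, so 8 is the maximum.

8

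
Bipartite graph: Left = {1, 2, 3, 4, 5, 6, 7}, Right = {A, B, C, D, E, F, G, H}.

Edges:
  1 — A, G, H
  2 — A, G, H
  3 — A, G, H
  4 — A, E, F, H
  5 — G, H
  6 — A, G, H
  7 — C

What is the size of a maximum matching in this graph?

5

For example, pair 1-A, 2-H, 3-G, 4-E, 7-C.
The set {1, 2, 3, 5, 6} has only 3 neighbours ({A, G, H}), so by Hall's theorem at most 5 of the 7 left vertices can be matched.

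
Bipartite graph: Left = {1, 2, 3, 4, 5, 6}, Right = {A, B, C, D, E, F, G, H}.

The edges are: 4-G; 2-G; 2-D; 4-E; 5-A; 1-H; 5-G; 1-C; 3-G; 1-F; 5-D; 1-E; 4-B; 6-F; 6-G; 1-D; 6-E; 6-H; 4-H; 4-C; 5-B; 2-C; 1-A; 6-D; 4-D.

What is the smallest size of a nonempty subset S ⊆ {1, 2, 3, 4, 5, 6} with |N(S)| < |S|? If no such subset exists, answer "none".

none

A matching saturating every left vertex exists, for instance 1→A, 2→C, 3→G, 4→H, 5→B, 6→E.
By Hall's marriage theorem, this means |N(S)| ≥ |S| for every subset S, so no violating subset exists.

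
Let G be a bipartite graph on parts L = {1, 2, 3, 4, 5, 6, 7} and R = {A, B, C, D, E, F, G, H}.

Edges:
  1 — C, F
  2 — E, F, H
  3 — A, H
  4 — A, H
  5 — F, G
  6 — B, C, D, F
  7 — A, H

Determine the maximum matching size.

One maximum matching: 1–C, 2–E, 3–A, 4–H, 5–F, 6–B.
The set {3, 4, 7} has only 2 neighbours ({A, H}), so by Hall's theorem at most 6 of the 7 left vertices can be matched.

6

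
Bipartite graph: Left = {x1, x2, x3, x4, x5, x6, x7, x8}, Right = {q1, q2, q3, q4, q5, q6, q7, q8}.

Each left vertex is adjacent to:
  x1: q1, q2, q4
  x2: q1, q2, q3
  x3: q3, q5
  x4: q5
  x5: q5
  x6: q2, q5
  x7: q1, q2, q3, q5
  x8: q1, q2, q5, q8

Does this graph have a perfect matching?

The set {x2, x3, x4, x5, x6, x7} has only 4 neighbours ({q1, q2, q3, q5}), so by Hall's theorem at most 6 of the 8 left vertices can be matched.
Hence no matching covers every left vertex.

No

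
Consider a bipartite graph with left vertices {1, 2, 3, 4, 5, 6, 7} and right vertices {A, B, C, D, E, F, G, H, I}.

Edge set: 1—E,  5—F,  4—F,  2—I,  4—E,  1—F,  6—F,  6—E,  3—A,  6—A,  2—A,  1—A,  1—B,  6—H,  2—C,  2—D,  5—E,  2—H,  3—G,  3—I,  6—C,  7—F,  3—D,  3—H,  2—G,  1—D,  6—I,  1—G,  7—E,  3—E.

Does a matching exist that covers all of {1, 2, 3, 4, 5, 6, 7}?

The set {4, 5, 7} has only 2 neighbours ({E, F}), so by Hall's theorem at most 6 of the 7 left vertices can be matched.
Hence no matching covers every left vertex.

No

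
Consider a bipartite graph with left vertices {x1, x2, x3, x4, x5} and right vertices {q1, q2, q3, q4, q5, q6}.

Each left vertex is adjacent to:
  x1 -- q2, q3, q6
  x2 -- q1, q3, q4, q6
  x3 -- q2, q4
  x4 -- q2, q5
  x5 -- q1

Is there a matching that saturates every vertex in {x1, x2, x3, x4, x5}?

One maximum matching: x1-q3, x2-q6, x3-q4, x4-q2, x5-q1.
All 5 left vertices are covered.

Yes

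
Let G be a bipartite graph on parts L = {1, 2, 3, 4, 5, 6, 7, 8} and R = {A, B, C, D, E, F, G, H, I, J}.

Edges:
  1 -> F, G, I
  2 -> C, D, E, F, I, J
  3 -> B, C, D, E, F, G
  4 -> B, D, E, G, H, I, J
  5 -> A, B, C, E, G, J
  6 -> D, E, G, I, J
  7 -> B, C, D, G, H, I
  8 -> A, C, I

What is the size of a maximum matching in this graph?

8

A valid assignment of size 8: 1–F, 2–J, 3–B, 4–E, 5–G, 6–D, 7–H, 8–I.
All 8 left vertices are matched, so no larger matching exists.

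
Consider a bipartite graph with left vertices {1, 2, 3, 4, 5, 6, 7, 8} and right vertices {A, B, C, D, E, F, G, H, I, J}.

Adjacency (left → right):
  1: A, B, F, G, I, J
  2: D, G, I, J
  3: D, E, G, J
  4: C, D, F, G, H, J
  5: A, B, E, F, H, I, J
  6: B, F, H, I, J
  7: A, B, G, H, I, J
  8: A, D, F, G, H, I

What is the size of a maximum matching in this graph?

8

For example, pair 1→B, 2→I, 3→D, 4→J, 5→E, 6→H, 7→A, 8→G.
All 8 left vertices are matched, so no larger matching exists.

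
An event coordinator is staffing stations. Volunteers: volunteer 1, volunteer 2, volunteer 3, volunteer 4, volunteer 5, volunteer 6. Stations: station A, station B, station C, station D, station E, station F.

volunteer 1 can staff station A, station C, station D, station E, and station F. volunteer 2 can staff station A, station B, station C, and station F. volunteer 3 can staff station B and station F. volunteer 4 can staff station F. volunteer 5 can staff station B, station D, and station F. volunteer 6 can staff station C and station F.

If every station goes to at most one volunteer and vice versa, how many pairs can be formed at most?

For example, pair volunteer 1–station E, volunteer 2–station A, volunteer 3–station B, volunteer 4–station F, volunteer 5–station D, volunteer 6–station C.
All 6 volunteers are matched, so no larger matching exists.

6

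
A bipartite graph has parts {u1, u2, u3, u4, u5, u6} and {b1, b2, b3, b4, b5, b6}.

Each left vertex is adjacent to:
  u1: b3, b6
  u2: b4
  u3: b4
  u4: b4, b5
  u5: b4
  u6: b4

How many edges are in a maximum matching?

3

One maximum matching: u1-b3, u2-b4, u4-b5.
The set {u2, u3, u5, u6} has only 1 neighbour ({b4}), so by Hall's theorem at most 3 of the 6 left vertices can be matched.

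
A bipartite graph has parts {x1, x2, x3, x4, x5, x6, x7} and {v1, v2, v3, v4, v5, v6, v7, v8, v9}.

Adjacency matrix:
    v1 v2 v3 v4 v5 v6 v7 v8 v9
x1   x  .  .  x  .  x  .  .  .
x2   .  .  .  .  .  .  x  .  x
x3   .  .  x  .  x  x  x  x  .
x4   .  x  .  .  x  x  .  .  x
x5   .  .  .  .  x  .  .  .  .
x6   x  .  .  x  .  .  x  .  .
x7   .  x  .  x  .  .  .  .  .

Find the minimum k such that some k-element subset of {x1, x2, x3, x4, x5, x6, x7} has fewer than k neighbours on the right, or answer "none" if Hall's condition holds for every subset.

none

A matching saturating every left vertex exists, for instance x1→v1, x2→v9, x3→v3, x4→v6, x5→v5, x6→v7, x7→v2.
By Hall's marriage theorem, this means |N(S)| ≥ |S| for every subset S, so no violating subset exists.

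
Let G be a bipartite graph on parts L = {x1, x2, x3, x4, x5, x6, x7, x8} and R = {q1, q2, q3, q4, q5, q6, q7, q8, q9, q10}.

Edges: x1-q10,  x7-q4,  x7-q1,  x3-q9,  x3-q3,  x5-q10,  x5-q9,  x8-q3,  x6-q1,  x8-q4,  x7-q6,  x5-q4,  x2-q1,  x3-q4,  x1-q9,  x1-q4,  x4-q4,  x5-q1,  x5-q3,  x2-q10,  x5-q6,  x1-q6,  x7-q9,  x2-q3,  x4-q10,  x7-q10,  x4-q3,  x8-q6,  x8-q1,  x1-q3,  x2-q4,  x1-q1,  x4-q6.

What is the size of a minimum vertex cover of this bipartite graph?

{q1, q3, q4, q6, q9, q10} is a vertex cover of size 6: every edge has an endpoint in this set.
No smaller cover exists because x1–q6, x2–q10, x3–q3, x4–q4, x5–q9, x6–q1 is a matching of size 6, and a cover must include an endpoint of each of these disjoint edges (König's theorem).

6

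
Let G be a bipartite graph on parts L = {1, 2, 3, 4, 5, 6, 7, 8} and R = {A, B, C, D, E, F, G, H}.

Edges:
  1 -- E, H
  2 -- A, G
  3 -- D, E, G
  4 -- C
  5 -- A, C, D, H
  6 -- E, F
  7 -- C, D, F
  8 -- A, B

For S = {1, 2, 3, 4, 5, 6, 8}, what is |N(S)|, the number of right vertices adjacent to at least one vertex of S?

The union of neighbours of {1, 2, 3, 4, 5, 6, 8} is {A, B, C, D, E, F, G, H}, which has 8 elements.
Since |N(S)| = 8 ≥ |S| = 7, Hall's condition holds for this subset.

8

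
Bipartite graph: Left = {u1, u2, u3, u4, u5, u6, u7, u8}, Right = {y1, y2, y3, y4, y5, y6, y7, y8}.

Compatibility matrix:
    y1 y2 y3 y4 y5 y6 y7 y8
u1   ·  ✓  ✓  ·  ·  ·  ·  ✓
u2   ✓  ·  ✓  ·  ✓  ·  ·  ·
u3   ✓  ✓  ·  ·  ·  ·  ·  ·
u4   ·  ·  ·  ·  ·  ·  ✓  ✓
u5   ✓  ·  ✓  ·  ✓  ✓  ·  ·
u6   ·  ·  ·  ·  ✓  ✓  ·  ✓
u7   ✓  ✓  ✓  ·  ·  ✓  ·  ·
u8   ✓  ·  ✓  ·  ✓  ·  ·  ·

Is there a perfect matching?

The set {u1, u2, u3, u5, u6, u7, u8} has only 6 neighbours ({y1, y2, y3, y5, y6, y8}), so by Hall's theorem at most 7 of the 8 left vertices can be matched.
Hence no matching covers every left vertex.

No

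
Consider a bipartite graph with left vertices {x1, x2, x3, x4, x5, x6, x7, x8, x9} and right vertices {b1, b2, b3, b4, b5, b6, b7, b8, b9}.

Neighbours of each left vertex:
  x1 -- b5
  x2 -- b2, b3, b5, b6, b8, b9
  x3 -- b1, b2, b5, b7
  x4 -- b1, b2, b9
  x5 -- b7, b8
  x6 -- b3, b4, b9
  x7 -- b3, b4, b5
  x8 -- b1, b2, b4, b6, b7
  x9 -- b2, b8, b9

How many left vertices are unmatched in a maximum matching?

A valid assignment of size 9: x1→b5, x2→b6, x3→b2, x4→b9, x5→b7, x6→b4, x7→b3, x8→b1, x9→b8.
This saturates every left vertex, so 9 is the maximum.
That matches 9 of the 9, leaving 0 unmatched; no matching can do better.

0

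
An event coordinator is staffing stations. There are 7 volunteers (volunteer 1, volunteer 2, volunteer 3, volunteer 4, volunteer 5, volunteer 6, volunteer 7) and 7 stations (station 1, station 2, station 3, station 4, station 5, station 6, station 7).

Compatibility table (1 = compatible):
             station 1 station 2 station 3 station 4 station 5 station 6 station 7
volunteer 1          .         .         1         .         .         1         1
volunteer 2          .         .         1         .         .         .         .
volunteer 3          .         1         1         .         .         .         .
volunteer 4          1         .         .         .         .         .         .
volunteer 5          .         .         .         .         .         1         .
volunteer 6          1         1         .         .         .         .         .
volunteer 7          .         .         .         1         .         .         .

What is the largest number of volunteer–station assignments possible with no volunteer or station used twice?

6

A valid assignment of size 6: volunteer 1–station 7, volunteer 2–station 3, volunteer 3–station 2, volunteer 4–station 1, volunteer 5–station 6, volunteer 7–station 4.
The set {volunteer 2, volunteer 3, volunteer 4, volunteer 6} has only 3 neighbours ({station 1, station 2, station 3}), so by Hall's theorem at most 6 of the 7 volunteers can be matched.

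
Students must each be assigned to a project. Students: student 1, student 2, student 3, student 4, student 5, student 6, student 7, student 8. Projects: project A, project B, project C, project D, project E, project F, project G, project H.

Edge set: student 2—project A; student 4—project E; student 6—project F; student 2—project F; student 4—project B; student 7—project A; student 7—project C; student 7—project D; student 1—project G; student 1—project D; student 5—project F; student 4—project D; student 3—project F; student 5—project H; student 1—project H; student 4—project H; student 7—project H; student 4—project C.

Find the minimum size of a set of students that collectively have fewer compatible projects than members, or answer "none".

1

Take S = {student 8}. Its neighbourhood is {}, so |N(S)| = 0 < |S| = 1.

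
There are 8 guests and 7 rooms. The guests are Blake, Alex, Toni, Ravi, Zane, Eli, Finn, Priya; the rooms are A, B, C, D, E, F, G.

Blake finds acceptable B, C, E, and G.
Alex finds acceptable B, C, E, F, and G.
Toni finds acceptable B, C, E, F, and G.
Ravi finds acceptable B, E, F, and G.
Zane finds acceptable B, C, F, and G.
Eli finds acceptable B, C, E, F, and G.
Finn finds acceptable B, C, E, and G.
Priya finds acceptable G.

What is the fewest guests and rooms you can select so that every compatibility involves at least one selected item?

A maximum matching has 5 edges (e.g. Blake–C, Alex–G, Toni–F, Ravi–E, Zane–B).
By König's theorem the minimum vertex cover has the same size. One such cover is {B, C, E, F, G}.

5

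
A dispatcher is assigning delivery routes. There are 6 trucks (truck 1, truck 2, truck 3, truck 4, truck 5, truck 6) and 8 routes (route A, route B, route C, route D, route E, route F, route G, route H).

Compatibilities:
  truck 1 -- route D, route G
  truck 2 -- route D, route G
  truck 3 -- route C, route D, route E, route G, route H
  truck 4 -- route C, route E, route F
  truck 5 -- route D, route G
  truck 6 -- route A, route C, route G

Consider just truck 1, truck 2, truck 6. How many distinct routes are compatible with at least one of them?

The union of neighbours of {truck 1, truck 2, truck 6} is {route A, route C, route D, route G}, which has 4 elements.
Since |N(S)| = 4 ≥ |S| = 3, Hall's condition holds for this subset.

4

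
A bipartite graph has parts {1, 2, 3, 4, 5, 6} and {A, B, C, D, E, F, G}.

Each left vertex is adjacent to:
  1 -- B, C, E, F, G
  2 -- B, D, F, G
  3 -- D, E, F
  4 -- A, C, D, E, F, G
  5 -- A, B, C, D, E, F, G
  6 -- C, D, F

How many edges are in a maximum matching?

6

For example, pair 1→E, 2→B, 3→D, 4→A, 5→G, 6→F.
This saturates every left vertex, so 6 is the maximum.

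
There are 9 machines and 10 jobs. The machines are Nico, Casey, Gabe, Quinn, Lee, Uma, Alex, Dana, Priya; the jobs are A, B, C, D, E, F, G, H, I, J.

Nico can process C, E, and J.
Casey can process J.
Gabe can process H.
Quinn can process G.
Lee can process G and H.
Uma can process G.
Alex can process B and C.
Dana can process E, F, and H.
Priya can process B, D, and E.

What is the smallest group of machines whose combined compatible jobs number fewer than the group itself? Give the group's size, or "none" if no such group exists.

Take S = {Quinn, Uma}. Its neighbourhood is {G}, so |N(S)| = 1 < |S| = 2.
No single vertex violates Hall's condition since each has at least one neighbour, so 2 is the minimum.

2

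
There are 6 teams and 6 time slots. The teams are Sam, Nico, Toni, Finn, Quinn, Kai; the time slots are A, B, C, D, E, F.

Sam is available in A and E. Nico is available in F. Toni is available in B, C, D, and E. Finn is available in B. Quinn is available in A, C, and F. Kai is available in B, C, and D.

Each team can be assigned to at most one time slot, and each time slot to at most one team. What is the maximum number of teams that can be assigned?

A valid assignment of size 6: Sam-E, Nico-F, Toni-D, Finn-B, Quinn-A, Kai-C.
All 6 teams are matched, so no larger matching exists.

6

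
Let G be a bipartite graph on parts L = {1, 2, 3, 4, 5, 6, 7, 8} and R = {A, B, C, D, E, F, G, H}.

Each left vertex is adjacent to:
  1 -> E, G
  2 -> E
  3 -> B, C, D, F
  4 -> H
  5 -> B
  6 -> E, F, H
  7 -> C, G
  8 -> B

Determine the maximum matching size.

7

One maximum matching: 1→G, 2→E, 3→D, 4→H, 5→B, 6→F, 7→C.
The set {5, 8} has only 1 neighbour ({B}), so by Hall's theorem at most 7 of the 8 left vertices can be matched.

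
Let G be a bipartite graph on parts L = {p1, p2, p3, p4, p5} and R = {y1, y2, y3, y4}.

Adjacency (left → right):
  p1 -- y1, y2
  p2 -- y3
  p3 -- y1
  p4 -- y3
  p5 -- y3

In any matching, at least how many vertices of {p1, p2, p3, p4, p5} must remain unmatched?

2

A valid assignment of size 3: p1-y2, p2-y3, p3-y1.
The set {p2, p4, p5} has only 1 neighbour ({y3}), so by Hall's theorem at most 3 of the 5 left vertices can be matched.
That matches 3 of the 5, leaving 2 unmatched; no matching can do better.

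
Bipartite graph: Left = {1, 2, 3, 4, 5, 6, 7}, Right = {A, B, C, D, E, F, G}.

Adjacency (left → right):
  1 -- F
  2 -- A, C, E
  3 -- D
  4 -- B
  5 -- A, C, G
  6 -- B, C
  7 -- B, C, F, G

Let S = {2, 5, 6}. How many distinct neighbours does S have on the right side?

5

The union of neighbours of {2, 5, 6} is {A, B, C, E, G}, which has 5 elements.
Since |N(S)| = 5 ≥ |S| = 3, Hall's condition holds for this subset.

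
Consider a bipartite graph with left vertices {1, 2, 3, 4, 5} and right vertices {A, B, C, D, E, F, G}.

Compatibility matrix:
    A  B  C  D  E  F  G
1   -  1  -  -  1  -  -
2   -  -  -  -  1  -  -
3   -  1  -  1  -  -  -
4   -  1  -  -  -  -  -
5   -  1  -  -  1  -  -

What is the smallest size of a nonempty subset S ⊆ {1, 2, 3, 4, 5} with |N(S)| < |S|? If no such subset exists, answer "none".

Take S = {1, 2, 4}. Its neighbourhood is {B, E}, so |N(S)| = 2 < |S| = 3.
Every subset of size less than 3 has at least as many neighbours as members, so 3 is the minimum.

3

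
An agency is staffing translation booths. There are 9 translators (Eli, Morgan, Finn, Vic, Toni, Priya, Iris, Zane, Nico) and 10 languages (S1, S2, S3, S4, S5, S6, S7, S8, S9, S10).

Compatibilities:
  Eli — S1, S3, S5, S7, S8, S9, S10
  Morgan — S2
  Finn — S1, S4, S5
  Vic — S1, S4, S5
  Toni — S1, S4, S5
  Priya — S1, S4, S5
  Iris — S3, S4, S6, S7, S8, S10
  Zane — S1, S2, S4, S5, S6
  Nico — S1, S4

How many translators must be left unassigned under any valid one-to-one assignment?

For example, pair Eli–S3, Morgan–S2, Finn–S5, Vic–S1, Toni–S4, Iris–S7, Zane–S6.
The set {Finn, Vic, Toni, Priya, Nico} has only 3 neighbours ({S1, S4, S5}), so by Hall's theorem at most 7 of the 9 translators can be matched.
That matches 7 of the 9, leaving 2 unmatched; no matching can do better.

2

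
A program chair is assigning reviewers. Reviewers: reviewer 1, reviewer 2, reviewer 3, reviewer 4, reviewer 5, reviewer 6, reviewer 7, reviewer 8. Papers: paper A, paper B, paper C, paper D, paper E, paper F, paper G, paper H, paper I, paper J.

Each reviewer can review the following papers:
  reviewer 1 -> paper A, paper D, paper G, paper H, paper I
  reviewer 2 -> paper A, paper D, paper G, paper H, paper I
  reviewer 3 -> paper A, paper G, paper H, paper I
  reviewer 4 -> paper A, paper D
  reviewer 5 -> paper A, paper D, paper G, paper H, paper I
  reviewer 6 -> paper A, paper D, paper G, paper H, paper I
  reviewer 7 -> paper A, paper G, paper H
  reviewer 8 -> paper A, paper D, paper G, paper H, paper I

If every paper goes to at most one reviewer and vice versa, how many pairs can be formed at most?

A valid assignment of size 5: reviewer 1–paper G, reviewer 2–paper D, reviewer 3–paper H, reviewer 4–paper A, reviewer 5–paper I.
The set {reviewer 1, reviewer 2, reviewer 3, reviewer 4, reviewer 5, reviewer 6, reviewer 7, reviewer 8} has only 5 neighbours ({paper A, paper D, paper G, paper H, paper I}), so by Hall's theorem at most 5 of the 8 reviewers can be matched.

5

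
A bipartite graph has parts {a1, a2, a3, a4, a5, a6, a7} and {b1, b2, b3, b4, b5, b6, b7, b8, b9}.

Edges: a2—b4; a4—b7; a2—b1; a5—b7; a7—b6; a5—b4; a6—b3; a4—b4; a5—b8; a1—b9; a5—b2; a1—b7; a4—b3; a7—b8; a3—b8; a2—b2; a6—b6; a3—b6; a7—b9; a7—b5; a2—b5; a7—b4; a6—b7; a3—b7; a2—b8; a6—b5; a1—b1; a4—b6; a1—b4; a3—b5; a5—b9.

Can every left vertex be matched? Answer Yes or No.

For example, pair a1→b4, a2→b1, a3→b8, a4→b6, a5→b7, a6→b3, a7→b5.
Every left vertex is matched, so this matching saturates all of them.

Yes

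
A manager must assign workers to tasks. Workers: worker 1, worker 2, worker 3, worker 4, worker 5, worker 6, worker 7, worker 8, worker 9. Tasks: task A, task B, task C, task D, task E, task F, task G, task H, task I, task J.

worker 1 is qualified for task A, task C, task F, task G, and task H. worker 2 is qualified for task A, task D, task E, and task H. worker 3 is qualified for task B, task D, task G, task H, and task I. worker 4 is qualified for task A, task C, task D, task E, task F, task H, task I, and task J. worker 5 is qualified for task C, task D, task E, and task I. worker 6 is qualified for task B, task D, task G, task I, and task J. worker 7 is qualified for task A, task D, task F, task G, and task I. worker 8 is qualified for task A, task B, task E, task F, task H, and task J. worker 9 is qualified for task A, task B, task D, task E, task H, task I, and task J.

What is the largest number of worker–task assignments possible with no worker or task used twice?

9

One maximum matching: worker 1→task C, worker 2→task H, worker 3→task B, worker 4→task I, worker 5→task E, worker 6→task G, worker 7→task D, worker 8→task F, worker 9→task A.
All 9 workers are matched, so no larger matching exists.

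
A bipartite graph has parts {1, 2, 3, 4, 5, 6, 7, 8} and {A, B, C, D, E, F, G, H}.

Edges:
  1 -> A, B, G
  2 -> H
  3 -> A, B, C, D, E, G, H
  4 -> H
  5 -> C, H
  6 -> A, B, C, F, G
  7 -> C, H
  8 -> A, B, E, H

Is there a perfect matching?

The set {2, 4, 5, 7} has only 2 neighbours ({C, H}), so by Hall's theorem at most 6 of the 8 left vertices can be matched.
Hence no matching covers every left vertex.

No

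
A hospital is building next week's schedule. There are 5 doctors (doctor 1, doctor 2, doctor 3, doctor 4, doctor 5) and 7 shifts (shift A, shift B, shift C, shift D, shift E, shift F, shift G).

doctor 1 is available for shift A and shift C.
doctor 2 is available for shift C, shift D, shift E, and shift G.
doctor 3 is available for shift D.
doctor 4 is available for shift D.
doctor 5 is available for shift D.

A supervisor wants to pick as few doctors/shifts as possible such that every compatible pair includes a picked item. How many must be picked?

3

The 3 edges doctor 1–shift A, doctor 2–shift G, doctor 3–shift D form a matching, so any vertex cover needs at least 3 vertices (one per matched edge).
Conversely {doctor 1, doctor 2, shift D} meets every edge and has exactly 3 vertices, so 3 is optimal.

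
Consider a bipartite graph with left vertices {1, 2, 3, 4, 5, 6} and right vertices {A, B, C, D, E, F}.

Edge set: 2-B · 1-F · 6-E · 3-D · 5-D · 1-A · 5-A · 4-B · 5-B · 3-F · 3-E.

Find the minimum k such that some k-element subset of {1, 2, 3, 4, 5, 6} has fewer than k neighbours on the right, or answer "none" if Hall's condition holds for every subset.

2

Take S = {2, 4}. Its neighbourhood is {B}, so |N(S)| = 1 < |S| = 2.
No single vertex violates Hall's condition since each has at least one neighbour, so 2 is the minimum.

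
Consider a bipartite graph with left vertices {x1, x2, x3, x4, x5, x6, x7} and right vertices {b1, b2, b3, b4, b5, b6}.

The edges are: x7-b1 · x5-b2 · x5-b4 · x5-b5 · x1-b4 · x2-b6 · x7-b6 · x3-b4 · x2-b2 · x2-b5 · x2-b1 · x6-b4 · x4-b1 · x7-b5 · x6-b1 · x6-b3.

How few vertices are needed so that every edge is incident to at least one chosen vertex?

6

A maximum matching has 6 edges (e.g. x1–b4, x2–b6, x4–b1, x5–b2, x6–b3, x7–b5).
By König's theorem the minimum vertex cover has the same size. One such cover is {x2, x4, x5, x6, x7, b4}.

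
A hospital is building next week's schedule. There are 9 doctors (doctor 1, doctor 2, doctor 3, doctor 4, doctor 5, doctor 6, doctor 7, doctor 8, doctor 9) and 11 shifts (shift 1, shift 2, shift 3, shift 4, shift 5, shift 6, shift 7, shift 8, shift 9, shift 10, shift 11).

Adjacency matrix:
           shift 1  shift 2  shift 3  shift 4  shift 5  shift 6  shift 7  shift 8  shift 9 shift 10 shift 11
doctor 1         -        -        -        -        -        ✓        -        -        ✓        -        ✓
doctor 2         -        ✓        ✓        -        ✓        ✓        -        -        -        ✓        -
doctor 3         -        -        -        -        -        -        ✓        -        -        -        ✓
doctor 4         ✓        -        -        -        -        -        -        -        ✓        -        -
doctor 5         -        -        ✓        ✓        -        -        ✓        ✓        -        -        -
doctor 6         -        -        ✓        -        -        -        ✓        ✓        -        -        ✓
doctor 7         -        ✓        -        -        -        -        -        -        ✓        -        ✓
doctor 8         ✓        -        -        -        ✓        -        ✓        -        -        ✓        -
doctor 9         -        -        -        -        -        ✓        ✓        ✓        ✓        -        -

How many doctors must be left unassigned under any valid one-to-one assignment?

For example, pair doctor 1-shift 11, doctor 2-shift 5, doctor 3-shift 7, doctor 4-shift 1, doctor 5-shift 3, doctor 6-shift 8, doctor 7-shift 2, doctor 8-shift 10, doctor 9-shift 6.
This saturates every doctor, so 9 is the maximum.
That matches 9 of the 9, leaving 0 unmatched; no matching can do better.

0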